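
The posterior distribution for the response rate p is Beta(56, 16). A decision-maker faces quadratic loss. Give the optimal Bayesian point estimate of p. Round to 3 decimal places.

Mode = (56−1)/(56+16−2) = 55/70 = 0.786.
Mean = 56/(56+16) = 56/72 = 0.778.
Quadratic loss ⇒ the optimal estimator is the posterior mean.

0.778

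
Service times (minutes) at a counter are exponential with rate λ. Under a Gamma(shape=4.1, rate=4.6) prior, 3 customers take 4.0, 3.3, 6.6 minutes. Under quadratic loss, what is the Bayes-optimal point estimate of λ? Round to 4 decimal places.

0.3838

Σ times = 13.9. Posterior: Gamma(shape = 4.1+3 = 7.1, rate = 4.6+13.9 = 18.5).
Mode = (α−1)/β = 6.1/18.5 = 0.3297.
Mean = α/β = 7.1/18.5 = 0.3838.
Quadratic loss ⇒ the optimal estimator is the posterior mean.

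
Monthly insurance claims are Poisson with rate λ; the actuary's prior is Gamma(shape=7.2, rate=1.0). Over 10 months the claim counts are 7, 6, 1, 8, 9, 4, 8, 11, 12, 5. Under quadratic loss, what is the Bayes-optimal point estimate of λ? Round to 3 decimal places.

7.109

Σ counts = 71. Posterior: Gamma(shape = 7.2+71 = 78.2, rate = 1.0+10 = 11.0).
Mode = (α−1)/β = 77.2/11.0 = 7.018.
Mean = α/β = 78.2/11.0 = 7.109.
Quadratic loss ⇒ the optimal estimator is the posterior mean.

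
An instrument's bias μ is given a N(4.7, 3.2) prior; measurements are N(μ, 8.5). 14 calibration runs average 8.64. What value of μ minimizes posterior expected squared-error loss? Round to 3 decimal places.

Posterior for μ is Normal. Precision-weighted mean: (1/3.2·4.7 + 14/8.5·8.64) / (1/3.2 + 14/8.5) = 8.012.
A Normal posterior is symmetric, so mode = mean.
Squared-error loss ⇒ the optimal estimator is the posterior mean.

8.012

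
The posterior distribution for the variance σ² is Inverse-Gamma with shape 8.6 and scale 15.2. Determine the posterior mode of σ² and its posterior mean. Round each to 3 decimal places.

σ²_MAP = 1.583, E[σ²|data] = 2.000

Mode = β/(α+1) = 15.2/9.6 = 1.583.
Mean = β/(α−1) = 15.2/7.6 = 2.000.
Mean > mode: the posterior has a right tail.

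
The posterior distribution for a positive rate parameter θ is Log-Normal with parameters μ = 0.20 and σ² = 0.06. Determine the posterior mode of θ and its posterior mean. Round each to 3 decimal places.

MAP: 1.150. Posterior mean: 1.259.

Mode = exp(μ − σ²) = exp(0.14) = 1.150.
Mean = exp(μ + σ²/2) = exp(0.230) = 1.259.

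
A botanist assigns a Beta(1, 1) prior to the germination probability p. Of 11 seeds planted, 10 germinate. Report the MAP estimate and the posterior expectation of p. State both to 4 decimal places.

p_MAP = 0.9091, E[p|data] = 0.8462

Posterior: Beta(1+10, 1+1) = Beta(11, 2).
Mode = (11−1)/(11+2−2) = 10/11 = 0.9091.
With a flat prior the MAP equals the MLE, 10/11.
Mean = 11/(11+2) = 11/13 = 0.8462.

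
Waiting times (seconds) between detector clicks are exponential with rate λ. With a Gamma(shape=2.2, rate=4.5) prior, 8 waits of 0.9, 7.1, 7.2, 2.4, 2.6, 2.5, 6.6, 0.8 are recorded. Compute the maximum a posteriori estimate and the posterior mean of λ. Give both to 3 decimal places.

MAP = 0.266, posterior mean = 0.295

Σ times = 30.1. Posterior: Gamma(shape = 2.2+8 = 10.2, rate = 4.5+30.1 = 34.6).
Mode = (α−1)/β = 9.2/34.6 = 0.266.
Mean = α/β = 10.2/34.6 = 0.295.
The mean is pulled above the mode by the posterior's right skew.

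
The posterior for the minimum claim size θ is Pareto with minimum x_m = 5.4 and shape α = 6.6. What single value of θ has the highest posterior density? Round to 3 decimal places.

5.400

The Pareto density is strictly decreasing on [x_m, ∞), so the mode is x_m = 5.400.
Mean = α·x_m/(α−1) = 6.6·5.4/5.6 = 6.364.
This is the posterior mode — the MAP estimate.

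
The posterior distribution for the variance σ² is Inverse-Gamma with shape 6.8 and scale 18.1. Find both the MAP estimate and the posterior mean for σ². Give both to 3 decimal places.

MAP = 2.321, posterior mean = 3.121

Mode = β/(α+1) = 18.1/7.8 = 2.321.
Mean = β/(α−1) = 18.1/5.8 = 3.121.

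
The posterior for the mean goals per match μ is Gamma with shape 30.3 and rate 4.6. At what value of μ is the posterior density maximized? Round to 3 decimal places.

Mode = (α−1)/β = 29.3/4.6 = 6.370.
Mean = α/β = 30.3/4.6 = 6.587.
This is the posterior mode — the MAP estimate.

6.370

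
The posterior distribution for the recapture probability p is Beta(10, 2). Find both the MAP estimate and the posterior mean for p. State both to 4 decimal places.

MAP: 0.9000. Posterior mean: 0.8333.

Mode = (10−1)/(10+2−2) = 9/10 = 0.9000.
Mean = 10/(10+2) = 10/12 = 0.8333.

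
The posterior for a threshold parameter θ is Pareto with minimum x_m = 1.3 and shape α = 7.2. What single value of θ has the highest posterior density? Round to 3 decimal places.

1.300

The Pareto density is strictly decreasing on [x_m, ∞), so the mode is x_m = 1.300.
Mean = α·x_m/(α−1) = 7.2·1.3/6.2 = 1.510.
This is the posterior mode — the MAP estimate.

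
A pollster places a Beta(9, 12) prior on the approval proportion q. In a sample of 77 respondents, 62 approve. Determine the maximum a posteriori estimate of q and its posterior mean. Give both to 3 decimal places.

Posterior: Beta(9+62, 12+15) = Beta(71, 27).
Mode = (71−1)/(71+27−2) = 70/96 = 0.729.
Mean = 71/(71+27) = 71/98 = 0.724.

MAP = 0.729, posterior mean = 0.724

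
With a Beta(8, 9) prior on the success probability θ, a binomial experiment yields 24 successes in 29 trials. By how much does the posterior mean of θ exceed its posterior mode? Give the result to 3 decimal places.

Posterior: Beta(8+24, 9+5) = Beta(32, 14).
Mode = (32−1)/(32+14−2) = 31/44 = 0.705.
Mean = 32/(32+14) = 32/46 = 0.696.
Difference = 0.696 − 0.705 = -0.009.

-0.009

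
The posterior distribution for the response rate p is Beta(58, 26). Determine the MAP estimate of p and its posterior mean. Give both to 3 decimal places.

MAP estimate = 0.695, posterior mean = 0.690

Mode = (58−1)/(58+26−2) = 57/82 = 0.695.
Mean = 58/(58+26) = 58/84 = 0.690.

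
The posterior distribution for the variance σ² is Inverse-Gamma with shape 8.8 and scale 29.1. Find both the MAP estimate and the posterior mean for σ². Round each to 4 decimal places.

Mode = β/(α+1) = 29.1/9.8 = 2.9694.
Mean = β/(α−1) = 29.1/7.8 = 3.7308.
The posterior is right-skewed, so the mean exceeds the mode.

MAP estimate = 2.9694, posterior mean = 3.7308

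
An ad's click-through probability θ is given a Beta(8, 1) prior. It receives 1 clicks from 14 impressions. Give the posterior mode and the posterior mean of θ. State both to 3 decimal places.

MAP = 0.381, posterior mean = 0.391

Posterior: Beta(8+1, 1+13) = Beta(9, 14).
Mode = (9−1)/(9+14−2) = 8/21 = 0.381.
Mean = 9/(9+14) = 9/23 = 0.391.
Right-skewed posterior ⇒ mode < mean.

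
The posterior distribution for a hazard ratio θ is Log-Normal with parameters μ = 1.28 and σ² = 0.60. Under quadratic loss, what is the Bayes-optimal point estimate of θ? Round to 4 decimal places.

4.8550

Mode = exp(μ − σ²) = exp(0.68) = 1.9739.
Mean = exp(μ + σ²/2) = exp(1.580) = 4.8550.
Quadratic loss ⇒ the optimal estimator is the posterior mean.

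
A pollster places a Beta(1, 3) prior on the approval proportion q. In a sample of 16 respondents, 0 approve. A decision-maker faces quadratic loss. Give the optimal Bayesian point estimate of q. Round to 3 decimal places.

Posterior: Beta(1+0, 3+16) = Beta(1, 19).
Since α = 1 ≤ 1 and β > 1, the Beta density is monotone decreasing on [0,1]; the mode is at 0.
Mean = 1/(1+19) = 0.050.
Quadratic loss ⇒ the optimal estimator is the posterior mean.

0.050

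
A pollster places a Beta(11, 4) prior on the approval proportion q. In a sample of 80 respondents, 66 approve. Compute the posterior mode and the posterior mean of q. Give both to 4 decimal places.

MAP = 0.8172; posterior mean = 0.8105

Posterior: Beta(11+66, 4+14) = Beta(77, 18).
Mode = (77−1)/(77+18−2) = 76/93 = 0.8172.
Mean = 77/(77+18) = 77/95 = 0.8105.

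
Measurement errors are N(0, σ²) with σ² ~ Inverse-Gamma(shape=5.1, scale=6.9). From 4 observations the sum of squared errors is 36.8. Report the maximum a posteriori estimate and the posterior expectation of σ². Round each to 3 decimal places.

MAP = 3.123, posterior mean = 4.148

Posterior: Inverse-Gamma(shape = 5.1+4/2 = 7.1, scale = 6.9+36.8/2 = 25.3).
Mode = β/(α+1) = 25.3/8.1 = 3.123.
Mean = β/(α−1) = 25.3/6.1 = 4.148.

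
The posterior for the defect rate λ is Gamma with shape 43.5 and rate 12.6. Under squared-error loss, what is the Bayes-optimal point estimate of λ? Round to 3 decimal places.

3.452

Mode = (α−1)/β = 42.5/12.6 = 3.373.
Mean = α/β = 43.5/12.6 = 3.452.
Squared-error loss ⇒ the optimal estimator is the posterior mean.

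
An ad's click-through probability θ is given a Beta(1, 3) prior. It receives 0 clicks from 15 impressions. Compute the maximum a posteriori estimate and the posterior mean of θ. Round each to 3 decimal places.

Posterior: Beta(1+0, 3+15) = Beta(1, 18).
Since α = 1 ≤ 1 and β > 1, the Beta density is monotone decreasing on [0,1]; the mode is at 0.
Mean = 1/(1+18) = 0.053.

MAP: 0.000. Posterior mean: 0.053.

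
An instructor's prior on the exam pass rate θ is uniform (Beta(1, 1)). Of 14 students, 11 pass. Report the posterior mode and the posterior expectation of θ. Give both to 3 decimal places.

Posterior: Beta(1+11, 1+3) = Beta(12, 4).
Mode = (12−1)/(12+4−2) = 11/14 = 0.786.
With a flat prior the MAP equals the MLE, 11/14.
Mean = 12/(12+4) = 12/16 = 0.750.
The posterior is left-skewed, so the mode exceeds the mean.

θ_MAP = 0.786, E[θ|data] = 0.750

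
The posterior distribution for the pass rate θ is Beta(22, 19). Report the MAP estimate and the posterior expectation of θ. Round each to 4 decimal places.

MAP estimate = 0.5385, posterior expectation = 0.5366

Mode = (22−1)/(22+19−2) = 21/39 = 0.5385.
Mean = 22/(22+19) = 22/41 = 0.5366.
The mean is pulled below the mode by the posterior's left skew.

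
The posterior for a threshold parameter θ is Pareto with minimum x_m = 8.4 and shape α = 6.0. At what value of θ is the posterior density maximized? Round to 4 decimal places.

The Pareto density is strictly decreasing on [x_m, ∞), so the mode is x_m = 8.4000.
Mean = α·x_m/(α−1) = 6.0·8.4/5.0 = 10.0800.
This is the posterior mode — the MAP estimate.

8.4000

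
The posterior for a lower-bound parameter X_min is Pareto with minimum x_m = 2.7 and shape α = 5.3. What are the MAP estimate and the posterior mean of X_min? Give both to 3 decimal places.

The Pareto density is strictly decreasing on [x_m, ∞), so the mode is x_m = 2.700.
Mean = α·x_m/(α−1) = 5.3·2.7/4.3 = 3.328.

MAP: 2.700. Posterior mean: 3.328.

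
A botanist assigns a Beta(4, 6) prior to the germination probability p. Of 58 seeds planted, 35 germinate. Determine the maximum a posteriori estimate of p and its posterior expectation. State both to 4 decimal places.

MAP = 0.5758; posterior mean = 0.5735

Posterior: Beta(4+35, 6+23) = Beta(39, 29).
Mode = (39−1)/(39+29−2) = 38/66 = 0.5758.
Mean = 39/(39+29) = 39/68 = 0.5735.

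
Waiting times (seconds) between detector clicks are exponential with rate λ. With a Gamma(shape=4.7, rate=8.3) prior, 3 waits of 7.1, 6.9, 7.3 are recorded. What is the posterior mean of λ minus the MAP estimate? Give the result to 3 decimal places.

0.034

Σ times = 21.3. Posterior: Gamma(shape = 4.7+3 = 7.7, rate = 8.3+21.3 = 29.6).
Mode = (α−1)/β = 6.7/29.6 = 0.226.
Mean = α/β = 7.7/29.6 = 0.260.
Difference = 0.260 − 0.226 = 0.034.
The mean is pulled above the mode by the posterior's right skew.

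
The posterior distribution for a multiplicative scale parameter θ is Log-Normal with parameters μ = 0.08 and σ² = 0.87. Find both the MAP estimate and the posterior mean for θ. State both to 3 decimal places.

MAP = 0.454; posterior mean = 1.674

Mode = exp(μ − σ²) = exp(-0.79) = 0.454.
Mean = exp(μ + σ²/2) = exp(0.515) = 1.674.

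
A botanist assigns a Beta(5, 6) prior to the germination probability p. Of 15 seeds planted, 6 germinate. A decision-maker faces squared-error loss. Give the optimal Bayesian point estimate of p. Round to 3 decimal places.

Posterior: Beta(5+6, 6+9) = Beta(11, 15).
Mode = (11−1)/(11+15−2) = 10/24 = 0.417.
Mean = 11/(11+15) = 11/26 = 0.423.
Squared-error loss ⇒ the optimal estimator is the posterior mean.

0.423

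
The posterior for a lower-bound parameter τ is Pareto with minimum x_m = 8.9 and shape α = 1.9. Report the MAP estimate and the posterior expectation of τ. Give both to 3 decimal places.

MAP = 8.900; posterior mean = 18.789

The Pareto density is strictly decreasing on [x_m, ∞), so the mode is x_m = 8.900.
Mean = α·x_m/(α−1) = 1.9·8.9/0.9 = 18.789.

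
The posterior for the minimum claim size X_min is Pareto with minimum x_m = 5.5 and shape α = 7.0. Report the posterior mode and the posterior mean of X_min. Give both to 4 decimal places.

MAP = 5.5000, posterior mean = 6.4167

The Pareto density is strictly decreasing on [x_m, ∞), so the mode is x_m = 5.5000.
Mean = α·x_m/(α−1) = 7.0·5.5/6.0 = 6.4167.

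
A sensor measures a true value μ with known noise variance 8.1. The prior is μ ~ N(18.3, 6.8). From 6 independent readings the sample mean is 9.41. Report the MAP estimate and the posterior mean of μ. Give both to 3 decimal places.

MAP = 10.883; posterior mean = 10.883

Posterior for μ is Normal. Precision-weighted mean: (1/6.8·18.3 + 6/8.1·9.41) / (1/6.8 + 6/8.1) = 10.883.
A Normal posterior is symmetric, so mode = mean.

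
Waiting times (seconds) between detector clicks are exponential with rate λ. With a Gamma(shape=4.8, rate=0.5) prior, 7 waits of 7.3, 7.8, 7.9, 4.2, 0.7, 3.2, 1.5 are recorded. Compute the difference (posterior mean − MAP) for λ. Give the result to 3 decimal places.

0.030

Σ times = 32.6. Posterior: Gamma(shape = 4.8+7 = 11.8, rate = 0.5+32.6 = 33.1).
Mode = (α−1)/β = 10.8/33.1 = 0.326.
Mean = α/β = 11.8/33.1 = 0.356.
Difference = 0.356 − 0.326 = 0.030.
The mean is pulled above the mode by the posterior's right skew.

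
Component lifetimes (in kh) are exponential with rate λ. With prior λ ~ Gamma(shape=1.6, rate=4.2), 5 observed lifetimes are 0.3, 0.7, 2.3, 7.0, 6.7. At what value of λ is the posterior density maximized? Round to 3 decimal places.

0.264

Σ times = 17.0. Posterior: Gamma(shape = 1.6+5 = 6.6, rate = 4.2+17.0 = 21.2).
Mode = (α−1)/β = 5.6/21.2 = 0.264.
Mean = α/β = 6.6/21.2 = 0.311.
This is the posterior mode — the MAP estimate.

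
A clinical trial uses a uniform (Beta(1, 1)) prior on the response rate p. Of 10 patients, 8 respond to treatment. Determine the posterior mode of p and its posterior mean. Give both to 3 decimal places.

p_MAP = 0.800, E[p|data] = 0.750

Posterior: Beta(1+8, 1+2) = Beta(9, 3).
Mode = (9−1)/(9+3−2) = 8/10 = 0.800.
Mean = 9/(9+3) = 9/12 = 0.750.
Left-skewed posterior ⇒ mean < mode.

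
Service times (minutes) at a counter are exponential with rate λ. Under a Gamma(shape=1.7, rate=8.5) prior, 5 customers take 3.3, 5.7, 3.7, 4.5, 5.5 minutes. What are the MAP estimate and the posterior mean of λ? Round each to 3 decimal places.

λ_MAP = 0.183, E[λ|data] = 0.215

Σ times = 22.7. Posterior: Gamma(shape = 1.7+5 = 6.7, rate = 8.5+22.7 = 31.2).
Mode = (α−1)/β = 5.7/31.2 = 0.183.
Mean = α/β = 6.7/31.2 = 0.215.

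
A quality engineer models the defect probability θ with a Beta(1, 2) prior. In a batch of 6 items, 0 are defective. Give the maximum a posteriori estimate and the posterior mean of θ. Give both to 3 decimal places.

Posterior: Beta(1+0, 2+6) = Beta(1, 8).
Since α = 1 ≤ 1 and β > 1, the Beta density is monotone decreasing on [0,1]; the mode is at 0.
Mean = 1/(1+8) = 0.111.
The posterior is right-skewed, so the mean exceeds the mode.

MAP = 0.000; posterior mean = 0.111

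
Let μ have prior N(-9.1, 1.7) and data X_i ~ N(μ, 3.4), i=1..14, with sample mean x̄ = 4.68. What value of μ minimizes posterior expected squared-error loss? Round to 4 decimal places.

2.9575

Posterior for μ is Normal. Precision-weighted mean: (1/1.7·-9.1 + 14/3.4·4.68) / (1/1.7 + 14/3.4) = 2.9575.
A Normal posterior is symmetric, so mode = mean.
Squared-error loss ⇒ the optimal estimator is the posterior mean.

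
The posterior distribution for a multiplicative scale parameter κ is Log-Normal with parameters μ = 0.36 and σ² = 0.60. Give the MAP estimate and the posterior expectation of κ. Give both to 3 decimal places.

Mode = exp(μ − σ²) = exp(-0.24) = 0.787.
Mean = exp(μ + σ²/2) = exp(0.660) = 1.935.
The mean is pulled above the mode by the posterior's right skew.

MAP estimate = 0.787, posterior expectation = 1.935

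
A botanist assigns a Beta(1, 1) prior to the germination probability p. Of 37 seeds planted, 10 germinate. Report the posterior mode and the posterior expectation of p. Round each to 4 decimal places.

Posterior: Beta(1+10, 1+27) = Beta(11, 28).
Mode = (11−1)/(11+28−2) = 10/37 = 0.2703.
With a flat prior the MAP equals the MLE, 10/37.
Mean = 11/(11+28) = 11/39 = 0.2821.

posterior mode = 0.2703, posterior expectation = 0.2821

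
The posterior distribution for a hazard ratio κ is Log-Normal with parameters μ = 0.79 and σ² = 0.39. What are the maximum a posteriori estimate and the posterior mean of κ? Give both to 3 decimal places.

MAP = 1.492; posterior mean = 2.678

Mode = exp(μ − σ²) = exp(0.40) = 1.492.
Mean = exp(μ + σ²/2) = exp(0.985) = 2.678.
Right-skewed posterior ⇒ mode < mean.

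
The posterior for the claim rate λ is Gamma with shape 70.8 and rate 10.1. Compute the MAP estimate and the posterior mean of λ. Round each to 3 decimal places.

Mode = (α−1)/β = 69.8/10.1 = 6.911.
Mean = α/β = 70.8/10.1 = 7.010.

MAP = 6.911; posterior mean = 7.010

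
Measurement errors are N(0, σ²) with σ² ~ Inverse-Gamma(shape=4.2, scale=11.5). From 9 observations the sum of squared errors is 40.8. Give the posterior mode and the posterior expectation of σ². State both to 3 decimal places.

Posterior: Inverse-Gamma(shape = 4.2+9/2 = 8.7, scale = 11.5+40.8/2 = 31.9).
Mode = β/(α+1) = 31.9/9.7 = 3.289.
Mean = β/(α−1) = 31.9/7.7 = 4.143.

posterior mode = 3.289, posterior expectation = 4.143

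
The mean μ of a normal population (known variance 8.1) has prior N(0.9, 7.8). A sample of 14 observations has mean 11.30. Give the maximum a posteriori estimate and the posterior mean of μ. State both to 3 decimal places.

Posterior for μ is Normal. Precision-weighted mean: (1/7.8·0.9 + 14/8.1·11.30) / (1/7.8 + 14/8.1) = 10.582.
A Normal posterior is symmetric, so mode = mean.

μ_MAP = 10.582, E[μ|data] = 10.582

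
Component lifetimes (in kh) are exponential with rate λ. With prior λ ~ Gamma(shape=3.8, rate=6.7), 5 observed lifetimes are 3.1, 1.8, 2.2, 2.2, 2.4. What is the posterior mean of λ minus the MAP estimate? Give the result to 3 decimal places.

Σ times = 11.7. Posterior: Gamma(shape = 3.8+5 = 8.8, rate = 6.7+11.7 = 18.4).
Mode = (α−1)/β = 7.8/18.4 = 0.424.
Mean = α/β = 8.8/18.4 = 0.478.
Difference = 0.478 − 0.424 = 0.054.
Mean > mode: the posterior has a right tail.

0.054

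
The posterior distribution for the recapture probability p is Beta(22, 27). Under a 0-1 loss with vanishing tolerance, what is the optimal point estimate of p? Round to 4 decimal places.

Mode = (22−1)/(22+27−2) = 21/47 = 0.4468.
Mean = 22/(22+27) = 22/49 = 0.4490.
This is the posterior mode — the MAP estimate.

0.4468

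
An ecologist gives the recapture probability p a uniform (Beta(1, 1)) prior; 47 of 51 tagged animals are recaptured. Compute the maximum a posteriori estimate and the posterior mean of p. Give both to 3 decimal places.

maximum a posteriori estimate = 0.922, posterior mean = 0.906

Posterior: Beta(1+47, 1+4) = Beta(48, 5).
Mode = (48−1)/(48+5−2) = 47/51 = 0.922.
With a flat prior the MAP equals the MLE, 47/51.
Mean = 48/(48+5) = 48/53 = 0.906.
The posterior is left-skewed, so the mode exceeds the mean.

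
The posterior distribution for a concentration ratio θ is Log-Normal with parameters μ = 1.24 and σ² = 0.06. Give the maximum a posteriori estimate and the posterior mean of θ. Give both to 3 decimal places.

MAP = 3.254; posterior mean = 3.561

Mode = exp(μ − σ²) = exp(1.18) = 3.254.
Mean = exp(μ + σ²/2) = exp(1.270) = 3.561.
The posterior is right-skewed, so the mean exceeds the mode.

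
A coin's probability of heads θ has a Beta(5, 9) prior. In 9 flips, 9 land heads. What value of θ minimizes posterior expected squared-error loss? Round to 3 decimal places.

0.609

Posterior: Beta(5+9, 9+0) = Beta(14, 9).
Mode = (14−1)/(14+9−2) = 13/21 = 0.619.
Mean = 14/(14+9) = 14/23 = 0.609.
Squared-error loss ⇒ the optimal estimator is the posterior mean.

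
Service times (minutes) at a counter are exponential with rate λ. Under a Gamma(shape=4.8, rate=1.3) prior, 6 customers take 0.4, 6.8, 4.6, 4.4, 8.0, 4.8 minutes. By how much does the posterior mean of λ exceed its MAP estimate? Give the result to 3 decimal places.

0.033

Σ times = 29.0. Posterior: Gamma(shape = 4.8+6 = 10.8, rate = 1.3+29.0 = 30.3).
Mode = (α−1)/β = 9.8/30.3 = 0.323.
Mean = α/β = 10.8/30.3 = 0.356.
Difference = 0.356 − 0.323 = 0.033.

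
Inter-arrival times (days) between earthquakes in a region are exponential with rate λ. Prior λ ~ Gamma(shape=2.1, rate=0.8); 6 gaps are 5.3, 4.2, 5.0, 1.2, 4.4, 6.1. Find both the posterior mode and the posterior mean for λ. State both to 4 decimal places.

MAP: 0.2630. Posterior mean: 0.3000.

Σ times = 26.2. Posterior: Gamma(shape = 2.1+6 = 8.1, rate = 0.8+26.2 = 27.0).
Mode = (α−1)/β = 7.1/27.0 = 0.2630.
Mean = α/β = 8.1/27.0 = 0.3000.
The posterior is right-skewed, so the mean exceeds the mode.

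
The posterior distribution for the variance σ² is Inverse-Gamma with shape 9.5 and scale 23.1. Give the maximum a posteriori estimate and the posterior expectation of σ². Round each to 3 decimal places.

Mode = β/(α+1) = 23.1/10.5 = 2.200.
Mean = β/(α−1) = 23.1/8.5 = 2.718.
Mean > mode: the posterior has a right tail.

MAP = 2.200, posterior mean = 2.718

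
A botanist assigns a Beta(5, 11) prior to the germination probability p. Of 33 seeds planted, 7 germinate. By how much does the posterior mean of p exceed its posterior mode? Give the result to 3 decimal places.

0.011

Posterior: Beta(5+7, 11+26) = Beta(12, 37).
Mode = (12−1)/(12+37−2) = 11/47 = 0.234.
Mean = 12/(12+37) = 12/49 = 0.245.
Difference = 0.245 − 0.234 = 0.011.
The mean is pulled above the mode by the posterior's right skew.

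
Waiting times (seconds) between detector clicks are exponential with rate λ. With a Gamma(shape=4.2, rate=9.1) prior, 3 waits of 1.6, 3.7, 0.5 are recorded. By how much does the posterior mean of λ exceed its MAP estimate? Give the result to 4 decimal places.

Σ times = 5.8. Posterior: Gamma(shape = 4.2+3 = 7.2, rate = 9.1+5.8 = 14.9).
Mode = (α−1)/β = 6.2/14.9 = 0.4161.
Mean = α/β = 7.2/14.9 = 0.4832.
Difference = 0.4832 − 0.4161 = 0.0671.
Mean > mode: the posterior has a right tail.

0.0671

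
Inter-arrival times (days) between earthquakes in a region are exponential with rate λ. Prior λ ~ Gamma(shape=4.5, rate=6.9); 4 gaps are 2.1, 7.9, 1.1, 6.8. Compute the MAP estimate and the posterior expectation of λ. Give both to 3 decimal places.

Σ times = 17.9. Posterior: Gamma(shape = 4.5+4 = 8.5, rate = 6.9+17.9 = 24.8).
Mode = (α−1)/β = 7.5/24.8 = 0.302.
Mean = α/β = 8.5/24.8 = 0.343.

MAP estimate = 0.302, posterior expectation = 0.343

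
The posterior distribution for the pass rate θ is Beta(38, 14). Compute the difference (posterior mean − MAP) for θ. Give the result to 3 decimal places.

Mode = (38−1)/(38+14−2) = 37/50 = 0.740.
Mean = 38/(38+14) = 38/52 = 0.731.
Difference = 0.731 − 0.740 = -0.009.

-0.009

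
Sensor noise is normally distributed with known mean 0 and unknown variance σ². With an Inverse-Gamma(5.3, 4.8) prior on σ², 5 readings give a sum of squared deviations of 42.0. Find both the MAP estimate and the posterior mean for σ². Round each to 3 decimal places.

Posterior: Inverse-Gamma(shape = 5.3+5/2 = 7.8, scale = 4.8+42.0/2 = 25.8).
Mode = β/(α+1) = 25.8/8.8 = 2.932.
Mean = β/(α−1) = 25.8/6.8 = 3.794.

MAP estimate = 2.932, posterior mean = 3.794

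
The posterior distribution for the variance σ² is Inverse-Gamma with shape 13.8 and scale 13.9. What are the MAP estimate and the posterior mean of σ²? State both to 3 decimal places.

MAP = 0.939; posterior mean = 1.086

Mode = β/(α+1) = 13.9/14.8 = 0.939.
Mean = β/(α−1) = 13.9/12.8 = 1.086.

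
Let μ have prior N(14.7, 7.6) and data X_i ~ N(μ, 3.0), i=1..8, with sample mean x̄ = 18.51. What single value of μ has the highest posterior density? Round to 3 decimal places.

18.331

Posterior for μ is Normal. Precision-weighted mean: (1/7.6·14.7 + 8/3.0·18.51) / (1/7.6 + 8/3.0) = 18.331.
A Normal posterior is symmetric, so mode = mean.
This is the posterior mode — the MAP estimate.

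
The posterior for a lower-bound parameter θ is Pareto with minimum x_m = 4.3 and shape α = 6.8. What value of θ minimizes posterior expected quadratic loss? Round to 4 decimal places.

5.0414

The Pareto density is strictly decreasing on [x_m, ∞), so the mode is x_m = 4.3000.
Mean = α·x_m/(α−1) = 6.8·4.3/5.8 = 5.0414.
Quadratic loss ⇒ the optimal estimator is the posterior mean.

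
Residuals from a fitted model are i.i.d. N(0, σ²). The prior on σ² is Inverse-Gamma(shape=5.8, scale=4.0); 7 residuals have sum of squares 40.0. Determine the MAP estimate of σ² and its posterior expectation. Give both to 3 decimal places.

MAP: 2.330. Posterior mean: 2.892.

Posterior: Inverse-Gamma(shape = 5.8+7/2 = 9.3, scale = 4.0+40.0/2 = 24.0).
Mode = β/(α+1) = 24.0/10.3 = 2.330.
Mean = β/(α−1) = 24.0/8.3 = 2.892.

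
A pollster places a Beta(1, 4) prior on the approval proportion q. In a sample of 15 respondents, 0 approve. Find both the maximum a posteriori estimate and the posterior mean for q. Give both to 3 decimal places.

maximum a posteriori estimate = 0.000, posterior mean = 0.050

Posterior: Beta(1+0, 4+15) = Beta(1, 19).
Since α = 1 ≤ 1 and β > 1, the Beta density is monotone decreasing on [0,1]; the mode is at 0.
Mean = 1/(1+19) = 0.050.
Mean > mode: the posterior has a right tail.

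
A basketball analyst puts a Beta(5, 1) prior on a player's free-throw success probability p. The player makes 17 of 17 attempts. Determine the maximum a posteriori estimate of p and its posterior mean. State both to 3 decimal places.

Posterior: Beta(5+17, 1+0) = Beta(22, 1).
Since β = 1 ≤ 1 and α > 1, the Beta density is monotone increasing on [0,1]; the mode is at 1.
Mean = 22/(22+1) = 0.957.
Mode > mean: the posterior has a left tail.

maximum a posteriori estimate = 1.000, posterior mean = 0.957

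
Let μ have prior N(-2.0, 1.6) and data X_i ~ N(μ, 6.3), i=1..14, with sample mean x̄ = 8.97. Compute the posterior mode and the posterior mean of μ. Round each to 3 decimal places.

Posterior for μ is Normal. Precision-weighted mean: (1/1.6·-2.0 + 14/6.3·8.97) / (1/1.6 + 14/6.3) = 6.562.
A Normal posterior is symmetric, so mode = mean.

μ_MAP = 6.562, E[μ|data] = 6.562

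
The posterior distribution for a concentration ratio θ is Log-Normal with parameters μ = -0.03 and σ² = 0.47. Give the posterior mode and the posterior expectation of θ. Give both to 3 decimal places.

MAP = 0.607, posterior mean = 1.228

Mode = exp(μ − σ²) = exp(-0.50) = 0.607.
Mean = exp(μ + σ²/2) = exp(0.205) = 1.228.
Mean > mode: the posterior has a right tail.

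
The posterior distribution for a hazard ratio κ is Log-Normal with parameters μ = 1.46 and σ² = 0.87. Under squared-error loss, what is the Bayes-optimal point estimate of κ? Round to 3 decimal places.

6.653

Mode = exp(μ − σ²) = exp(0.59) = 1.804.
Mean = exp(μ + σ²/2) = exp(1.895) = 6.653.
Squared-error loss ⇒ the optimal estimator is the posterior mean.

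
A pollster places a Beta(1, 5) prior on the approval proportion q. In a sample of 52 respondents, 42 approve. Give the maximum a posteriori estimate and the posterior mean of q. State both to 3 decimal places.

MAP = 0.750; posterior mean = 0.741

Posterior: Beta(1+42, 5+10) = Beta(43, 15).
Mode = (43−1)/(43+15−2) = 42/56 = 0.750.
Mean = 43/(43+15) = 43/58 = 0.741.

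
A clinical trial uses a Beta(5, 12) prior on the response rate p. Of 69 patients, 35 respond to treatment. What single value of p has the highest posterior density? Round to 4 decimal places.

Posterior: Beta(5+35, 12+34) = Beta(40, 46).
Mode = (40−1)/(40+46−2) = 39/84 = 0.4643.
Mean = 40/(40+46) = 40/86 = 0.4651.
This is the posterior mode — the MAP estimate.

0.4643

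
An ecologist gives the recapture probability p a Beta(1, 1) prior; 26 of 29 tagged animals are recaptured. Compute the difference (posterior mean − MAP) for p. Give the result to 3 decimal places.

-0.026

Posterior: Beta(1+26, 1+3) = Beta(27, 4).
Mode = (27−1)/(27+4−2) = 26/29 = 0.897.
With a flat prior the MAP equals the MLE, 26/29.
Mean = 27/(27+4) = 27/31 = 0.871.
Difference = 0.871 − 0.897 = -0.026.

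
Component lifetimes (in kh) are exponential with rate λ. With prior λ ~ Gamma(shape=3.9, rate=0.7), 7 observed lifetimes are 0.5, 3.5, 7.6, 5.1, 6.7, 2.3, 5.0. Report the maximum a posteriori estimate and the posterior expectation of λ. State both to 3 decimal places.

MAP = 0.315; posterior mean = 0.347

Σ times = 30.7. Posterior: Gamma(shape = 3.9+7 = 10.9, rate = 0.7+30.7 = 31.4).
Mode = (α−1)/β = 9.9/31.4 = 0.315.
Mean = α/β = 10.9/31.4 = 0.347.
Right-skewed posterior ⇒ mode < mean.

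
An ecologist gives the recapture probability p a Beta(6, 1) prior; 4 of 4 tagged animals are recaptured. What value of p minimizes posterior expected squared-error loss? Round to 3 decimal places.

Posterior: Beta(6+4, 1+0) = Beta(10, 1).
Since β = 1 ≤ 1 and α > 1, the Beta density is monotone increasing on [0,1]; the mode is at 1.
Mean = 10/(10+1) = 0.909.
Squared-error loss ⇒ the optimal estimator is the posterior mean.

0.909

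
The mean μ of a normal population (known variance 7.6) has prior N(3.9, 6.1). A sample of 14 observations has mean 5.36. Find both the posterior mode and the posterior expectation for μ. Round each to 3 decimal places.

Posterior for μ is Normal. Precision-weighted mean: (1/6.1·3.9 + 14/7.6·5.36) / (1/6.1 + 14/7.6) = 5.241.
A Normal posterior is symmetric, so mode = mean.

MAP = 5.241; posterior mean = 5.241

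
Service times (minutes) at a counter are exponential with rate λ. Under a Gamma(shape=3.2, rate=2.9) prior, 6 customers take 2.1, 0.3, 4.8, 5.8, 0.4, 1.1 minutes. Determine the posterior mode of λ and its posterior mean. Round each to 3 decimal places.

MAP: 0.471. Posterior mean: 0.529.

Σ times = 14.5. Posterior: Gamma(shape = 3.2+6 = 9.2, rate = 2.9+14.5 = 17.4).
Mode = (α−1)/β = 8.2/17.4 = 0.471.
Mean = α/β = 9.2/17.4 = 0.529.
The mean is pulled above the mode by the posterior's right skew.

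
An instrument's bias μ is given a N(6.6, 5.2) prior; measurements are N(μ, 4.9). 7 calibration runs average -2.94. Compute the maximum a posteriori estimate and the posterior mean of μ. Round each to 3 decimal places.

maximum a posteriori estimate = -1.808, posterior mean = -1.808

Posterior for μ is Normal. Precision-weighted mean: (1/5.2·6.6 + 7/4.9·-2.94) / (1/5.2 + 7/4.9) = -1.808.
A Normal posterior is symmetric, so mode = mean.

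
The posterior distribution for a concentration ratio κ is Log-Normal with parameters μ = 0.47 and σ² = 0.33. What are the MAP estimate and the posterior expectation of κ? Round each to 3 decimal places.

Mode = exp(μ − σ²) = exp(0.14) = 1.150.
Mean = exp(μ + σ²/2) = exp(0.635) = 1.887.

MAP = 1.150, posterior mean = 1.887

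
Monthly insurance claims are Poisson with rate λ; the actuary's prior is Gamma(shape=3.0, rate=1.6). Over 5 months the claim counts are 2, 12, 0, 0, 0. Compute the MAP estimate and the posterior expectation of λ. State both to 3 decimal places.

MAP estimate = 2.424, posterior expectation = 2.576

Σ counts = 14. Posterior: Gamma(shape = 3.0+14 = 17.0, rate = 1.6+5 = 6.6).
Mode = (α−1)/β = 16.0/6.6 = 2.424.
Mean = α/β = 17.0/6.6 = 2.576.
The posterior is right-skewed, so the mean exceeds the mode.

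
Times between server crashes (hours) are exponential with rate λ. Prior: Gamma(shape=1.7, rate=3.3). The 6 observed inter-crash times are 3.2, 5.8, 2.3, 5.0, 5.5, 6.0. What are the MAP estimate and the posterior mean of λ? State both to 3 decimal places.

Σ times = 27.8. Posterior: Gamma(shape = 1.7+6 = 7.7, rate = 3.3+27.8 = 31.1).
Mode = (α−1)/β = 6.7/31.1 = 0.215.
Mean = α/β = 7.7/31.1 = 0.248.

MAP: 0.215. Posterior mean: 0.248.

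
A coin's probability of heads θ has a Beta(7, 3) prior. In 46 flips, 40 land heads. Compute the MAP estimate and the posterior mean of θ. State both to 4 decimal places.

MAP = 0.8519, posterior mean = 0.8393

Posterior: Beta(7+40, 3+6) = Beta(47, 9).
Mode = (47−1)/(47+9−2) = 46/54 = 0.8519.
Mean = 47/(47+9) = 47/56 = 0.8393.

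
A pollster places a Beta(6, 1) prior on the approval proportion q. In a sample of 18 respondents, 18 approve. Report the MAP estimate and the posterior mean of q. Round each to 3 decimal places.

MAP: 1.000. Posterior mean: 0.960.

Posterior: Beta(6+18, 1+0) = Beta(24, 1).
Since β = 1 ≤ 1 and α > 1, the Beta density is monotone increasing on [0,1]; the mode is at 1.
Mean = 24/(24+1) = 0.960.
The mean is pulled below the mode by the posterior's left skew.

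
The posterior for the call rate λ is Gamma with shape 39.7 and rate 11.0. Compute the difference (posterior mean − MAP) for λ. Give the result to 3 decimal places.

Mode = (α−1)/β = 38.7/11.0 = 3.518.
Mean = α/β = 39.7/11.0 = 3.609.
Difference = 3.609 − 3.518 = 0.091.
The posterior is right-skewed, so the mean exceeds the mode.

0.091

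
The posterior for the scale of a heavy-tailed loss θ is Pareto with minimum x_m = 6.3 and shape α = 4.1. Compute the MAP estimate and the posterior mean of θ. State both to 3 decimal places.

θ_MAP = 6.300, E[θ|data] = 8.332

The Pareto density is strictly decreasing on [x_m, ∞), so the mode is x_m = 6.300.
Mean = α·x_m/(α−1) = 4.1·6.3/3.1 = 8.332.
Right-skewed posterior ⇒ mode < mean.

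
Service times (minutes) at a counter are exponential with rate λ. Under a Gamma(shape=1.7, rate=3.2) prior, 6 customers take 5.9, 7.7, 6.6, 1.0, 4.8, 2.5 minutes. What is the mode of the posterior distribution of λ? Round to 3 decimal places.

Σ times = 28.5. Posterior: Gamma(shape = 1.7+6 = 7.7, rate = 3.2+28.5 = 31.7).
Mode = (α−1)/β = 6.7/31.7 = 0.211.
Mean = α/β = 7.7/31.7 = 0.243.
This is the posterior mode — the MAP estimate.

0.211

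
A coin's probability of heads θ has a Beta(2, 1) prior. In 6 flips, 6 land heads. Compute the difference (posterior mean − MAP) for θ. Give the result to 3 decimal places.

Posterior: Beta(2+6, 1+0) = Beta(8, 1).
Since β = 1 ≤ 1 and α > 1, the Beta density is monotone increasing on [0,1]; the mode is at 1.
Mean = 8/(8+1) = 0.889.
Difference = 0.889 − 1.000 = -0.111.

-0.111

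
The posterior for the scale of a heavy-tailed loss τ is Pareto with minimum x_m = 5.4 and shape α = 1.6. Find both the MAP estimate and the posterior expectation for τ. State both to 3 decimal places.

MAP = 5.400, posterior mean = 14.400

The Pareto density is strictly decreasing on [x_m, ∞), so the mode is x_m = 5.400.
Mean = α·x_m/(α−1) = 1.6·5.4/0.6 = 14.400.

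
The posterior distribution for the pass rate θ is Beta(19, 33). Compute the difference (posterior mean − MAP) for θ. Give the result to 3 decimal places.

0.005

Mode = (19−1)/(19+33−2) = 18/50 = 0.360.
Mean = 19/(19+33) = 19/52 = 0.365.
Difference = 0.365 − 0.360 = 0.005.
The posterior is right-skewed, so the mean exceeds the mode.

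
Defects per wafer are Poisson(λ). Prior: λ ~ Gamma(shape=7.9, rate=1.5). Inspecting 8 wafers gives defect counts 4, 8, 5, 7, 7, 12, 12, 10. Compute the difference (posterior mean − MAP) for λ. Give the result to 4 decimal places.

Σ counts = 65. Posterior: Gamma(shape = 7.9+65 = 72.9, rate = 1.5+8 = 9.5).
Mode = (α−1)/β = 71.9/9.5 = 7.5684.
Mean = α/β = 72.9/9.5 = 7.6737.
Difference = 7.6737 − 7.5684 = 0.1053.
The mean is pulled above the mode by the posterior's right skew.

0.1053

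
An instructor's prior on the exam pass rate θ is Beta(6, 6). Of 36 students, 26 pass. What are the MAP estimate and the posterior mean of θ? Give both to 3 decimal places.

Posterior: Beta(6+26, 6+10) = Beta(32, 16).
Mode = (32−1)/(32+16−2) = 31/46 = 0.674.
Mean = 32/(32+16) = 32/48 = 0.667.
The mean is pulled below the mode by the posterior's left skew.

θ_MAP = 0.674, E[θ|data] = 0.667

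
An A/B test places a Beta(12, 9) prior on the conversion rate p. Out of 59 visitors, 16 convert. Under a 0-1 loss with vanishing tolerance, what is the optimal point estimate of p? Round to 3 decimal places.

0.346

Posterior: Beta(12+16, 9+43) = Beta(28, 52).
Mode = (28−1)/(28+52−2) = 27/78 = 0.346.
Mean = 28/(28+52) = 28/80 = 0.350.
This is the posterior mode — the MAP estimate.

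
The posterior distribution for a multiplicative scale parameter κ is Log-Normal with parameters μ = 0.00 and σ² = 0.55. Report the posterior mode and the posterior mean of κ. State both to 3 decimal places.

Mode = exp(μ − σ²) = exp(-0.55) = 0.577.
Mean = exp(μ + σ²/2) = exp(0.275) = 1.317.

κ_MAP = 0.577, E[κ|data] = 1.317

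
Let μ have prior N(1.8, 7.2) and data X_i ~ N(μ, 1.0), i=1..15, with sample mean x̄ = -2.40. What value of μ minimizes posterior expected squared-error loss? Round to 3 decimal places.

-2.361

Posterior for μ is Normal. Precision-weighted mean: (1/7.2·1.8 + 15/1.0·-2.40) / (1/7.2 + 15/1.0) = -2.361.
A Normal posterior is symmetric, so mode = mean.
Squared-error loss ⇒ the optimal estimator is the posterior mean.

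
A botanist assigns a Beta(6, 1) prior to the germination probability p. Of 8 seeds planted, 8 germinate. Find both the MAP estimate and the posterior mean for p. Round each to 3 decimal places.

MAP = 1.000, posterior mean = 0.933

Posterior: Beta(6+8, 1+0) = Beta(14, 1).
Since β = 1 ≤ 1 and α > 1, the Beta density is monotone increasing on [0,1]; the mode is at 1.
Mean = 14/(14+1) = 0.933.
Left-skewed posterior ⇒ mean < mode.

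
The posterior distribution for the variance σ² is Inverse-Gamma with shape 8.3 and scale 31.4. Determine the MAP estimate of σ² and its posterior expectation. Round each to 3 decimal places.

Mode = β/(α+1) = 31.4/9.3 = 3.376.
Mean = β/(α−1) = 31.4/7.3 = 4.301.
The mean is pulled above the mode by the posterior's right skew.

MAP = 3.376, posterior mean = 4.301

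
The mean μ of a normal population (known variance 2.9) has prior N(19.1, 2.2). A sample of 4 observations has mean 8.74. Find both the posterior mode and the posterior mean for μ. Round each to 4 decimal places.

Posterior for μ is Normal. Precision-weighted mean: (1/2.2·19.1 + 4/2.9·8.74) / (1/2.2 + 4/2.9) = 11.3079.
A Normal posterior is symmetric, so mode = mean.

μ_MAP = 11.3079, E[μ|data] = 11.3079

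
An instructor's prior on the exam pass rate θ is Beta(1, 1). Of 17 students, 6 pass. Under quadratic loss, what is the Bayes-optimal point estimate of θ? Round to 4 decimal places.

0.3684

Posterior: Beta(1+6, 1+11) = Beta(7, 12).
Mode = (7−1)/(7+12−2) = 6/17 = 0.3529.
With a flat prior the MAP equals the MLE, 6/17.
Mean = 7/(7+12) = 7/19 = 0.3684.
Quadratic loss ⇒ the optimal estimator is the posterior mean.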